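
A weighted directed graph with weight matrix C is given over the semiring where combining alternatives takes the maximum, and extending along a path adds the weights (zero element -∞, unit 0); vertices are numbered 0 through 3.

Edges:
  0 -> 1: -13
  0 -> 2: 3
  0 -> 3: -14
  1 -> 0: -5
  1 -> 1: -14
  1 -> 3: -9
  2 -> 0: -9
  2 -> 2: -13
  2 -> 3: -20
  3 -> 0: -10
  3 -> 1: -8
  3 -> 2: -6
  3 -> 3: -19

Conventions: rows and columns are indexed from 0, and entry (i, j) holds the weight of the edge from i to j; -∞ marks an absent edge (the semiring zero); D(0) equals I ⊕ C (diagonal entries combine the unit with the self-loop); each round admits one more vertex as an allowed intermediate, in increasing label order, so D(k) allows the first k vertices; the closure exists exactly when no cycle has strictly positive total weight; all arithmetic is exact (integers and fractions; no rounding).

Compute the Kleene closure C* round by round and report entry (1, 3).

D(0):
  [0, -13, 3, -14]
  [-5, 0, -∞, -9]
  [-9, -∞, 0, -20]
  [-10, -8, -6, 0]
D(1):
  [0, -13, 3, -14]
  [-5, 0, -2, -9]
  [-9, -22, 0, -20]
  [-10, -8, -6, 0]
D(2):
  [0, -13, 3, -14]
  [-5, 0, -2, -9]
  [-9, -22, 0, -20]
  [-10, -8, -6, 0]
D(3):
  [0, -13, 3, -14]
  [-5, 0, -2, -9]
  [-9, -22, 0, -20]
  [-10, -8, -6, 0]
D(4):
  [0, -13, 3, -14]
  [-5, 0, -2, -9]
  [-9, -22, 0, -20]
  [-10, -8, -6, 0]
Answer: C*[1][3] = -9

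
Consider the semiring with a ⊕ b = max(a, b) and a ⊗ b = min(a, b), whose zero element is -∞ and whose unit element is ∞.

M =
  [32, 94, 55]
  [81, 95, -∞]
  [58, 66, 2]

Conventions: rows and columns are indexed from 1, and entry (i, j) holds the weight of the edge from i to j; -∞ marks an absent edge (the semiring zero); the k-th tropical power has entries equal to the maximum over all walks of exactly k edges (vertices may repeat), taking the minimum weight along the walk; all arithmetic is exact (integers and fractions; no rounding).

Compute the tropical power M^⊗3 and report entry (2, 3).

M^⊗2:
  [81, 94, 32]
  [81, 95, 55]
  [66, 66, 55]
M^⊗3:
  [81, 94, 55]
  [81, 95, 55]
  [66, 66, 55]
Key observation: the optimum is the walk 2->2->1->3, with weight 95 min 81 min 55 = 55.
Optimal value attained by: walk 2->2->1->3.
Answer: (M^⊗3)[2][3] = 55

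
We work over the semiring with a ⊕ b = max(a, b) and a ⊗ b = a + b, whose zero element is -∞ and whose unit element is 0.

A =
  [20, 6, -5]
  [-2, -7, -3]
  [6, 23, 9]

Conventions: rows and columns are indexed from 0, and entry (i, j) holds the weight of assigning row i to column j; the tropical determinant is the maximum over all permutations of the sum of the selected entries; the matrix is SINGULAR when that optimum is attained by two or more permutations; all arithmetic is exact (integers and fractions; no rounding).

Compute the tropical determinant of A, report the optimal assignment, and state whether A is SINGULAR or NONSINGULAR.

σ = (0, 1, 2): 20 + (-7) + 9 = 22
σ = (0, 2, 1): 20 + (-3) + 23 = 40
σ = (1, 0, 2): 6 + (-2) + 9 = 13
σ = (1, 2, 0): 6 + (-3) + 6 = 9
σ = (2, 0, 1): (-5) + (-2) + 23 = 16
σ = (2, 1, 0): (-5) + (-7) + 6 = -6
Optimal value attained by: σ = (0, 2, 1).
Answer: det⊕(A) = 40; verdict: NONSINGULAR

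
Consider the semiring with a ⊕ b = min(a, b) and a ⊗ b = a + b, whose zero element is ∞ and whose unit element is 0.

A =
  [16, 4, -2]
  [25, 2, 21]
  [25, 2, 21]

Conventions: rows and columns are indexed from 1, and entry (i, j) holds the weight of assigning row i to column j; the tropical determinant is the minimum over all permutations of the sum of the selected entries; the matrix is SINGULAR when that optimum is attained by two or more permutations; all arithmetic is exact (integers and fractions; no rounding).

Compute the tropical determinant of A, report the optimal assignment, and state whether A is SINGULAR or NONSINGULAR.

σ = (1, 2, 3): 16 + 2 + 21 = 39
σ = (1, 3, 2): 16 + 21 + 2 = 39
σ = (2, 1, 3): 4 + 25 + 21 = 50
σ = (2, 3, 1): 4 + 21 + 25 = 50
σ = (3, 1, 2): (-2) + 25 + 2 = 25
σ = (3, 2, 1): (-2) + 2 + 25 = 25
Optimal value attained by: σ = (3, 1, 2).
Answer: det⊕(A) = 25; verdict: SINGULAR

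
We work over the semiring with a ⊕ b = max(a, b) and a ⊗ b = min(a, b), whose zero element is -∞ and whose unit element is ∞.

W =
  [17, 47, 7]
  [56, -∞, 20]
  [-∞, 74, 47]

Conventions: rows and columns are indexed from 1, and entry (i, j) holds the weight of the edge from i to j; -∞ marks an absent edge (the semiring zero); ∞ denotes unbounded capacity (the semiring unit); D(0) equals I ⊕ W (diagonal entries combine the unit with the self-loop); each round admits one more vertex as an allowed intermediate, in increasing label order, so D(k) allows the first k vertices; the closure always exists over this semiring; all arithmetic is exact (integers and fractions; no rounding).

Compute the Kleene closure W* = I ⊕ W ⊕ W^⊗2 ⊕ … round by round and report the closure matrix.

D(0):
  [∞, 47, 7]
  [56, ∞, 20]
  [-∞, 74, ∞]
D(1):
  [∞, 47, 7]
  [56, ∞, 20]
  [-∞, 74, ∞]
D(2):
  [∞, 47, 20]
  [56, ∞, 20]
  [56, 74, ∞]
D(3):
  [∞, 47, 20]
  [56, ∞, 20]
  [56, 74, ∞]
Answer: W* = [[∞, 47, 20], [56, ∞, 20], [56, 74, ∞]]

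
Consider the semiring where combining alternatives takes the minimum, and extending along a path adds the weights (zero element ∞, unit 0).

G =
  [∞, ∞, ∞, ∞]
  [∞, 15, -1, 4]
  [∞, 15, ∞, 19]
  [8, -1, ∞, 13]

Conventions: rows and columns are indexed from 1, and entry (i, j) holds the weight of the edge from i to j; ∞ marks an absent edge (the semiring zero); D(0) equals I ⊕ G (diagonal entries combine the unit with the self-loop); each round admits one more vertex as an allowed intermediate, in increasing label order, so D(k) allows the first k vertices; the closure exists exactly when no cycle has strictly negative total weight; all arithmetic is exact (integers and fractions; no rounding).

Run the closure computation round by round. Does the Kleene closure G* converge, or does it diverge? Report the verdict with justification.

D(0):
  [0, ∞, ∞, ∞]
  [∞, 0, -1, 4]
  [∞, 15, 0, 19]
  [8, -1, ∞, 0]
D(1):
  [0, ∞, ∞, ∞]
  [∞, 0, -1, 4]
  [∞, 15, 0, 19]
  [8, -1, ∞, 0]
D(2):
  [0, ∞, ∞, ∞]
  [∞, 0, -1, 4]
  [∞, 15, 0, 19]
  [8, -1, -2, 0]
D(3):
  [0, ∞, ∞, ∞]
  [∞, 0, -1, 4]
  [∞, 15, 0, 19]
  [8, -1, -2, 0]
D(4):
  [0, ∞, ∞, ∞]
  [12, 0, -1, 4]
  [27, 15, 0, 19]
  [8, -1, -2, 0]
Key observation: every diagonal entry stays at the unit through all rounds, so no improving cycle exists.
Answer: CONVERGES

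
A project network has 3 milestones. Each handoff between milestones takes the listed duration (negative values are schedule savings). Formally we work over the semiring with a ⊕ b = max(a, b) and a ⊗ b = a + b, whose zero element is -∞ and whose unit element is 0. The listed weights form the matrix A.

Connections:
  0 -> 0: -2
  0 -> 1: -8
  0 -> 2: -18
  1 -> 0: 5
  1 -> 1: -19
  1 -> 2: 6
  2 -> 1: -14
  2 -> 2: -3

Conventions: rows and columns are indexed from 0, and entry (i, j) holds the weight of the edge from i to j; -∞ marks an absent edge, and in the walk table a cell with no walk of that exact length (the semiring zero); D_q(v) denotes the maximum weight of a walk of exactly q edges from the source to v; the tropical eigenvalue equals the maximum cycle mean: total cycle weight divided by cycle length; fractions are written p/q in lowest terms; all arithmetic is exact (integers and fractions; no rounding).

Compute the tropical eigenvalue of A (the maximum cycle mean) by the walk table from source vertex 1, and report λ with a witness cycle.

q=0: [-∞, 0, -∞]
q=1: [5, -19, 6]
q=2: [3, -3, 3]
q=3: [2, -5, 3]
Optimal cycle mean attained by: cycle 0->1->0, total (-8) + 5, length 2.
Answer: λ = -3/2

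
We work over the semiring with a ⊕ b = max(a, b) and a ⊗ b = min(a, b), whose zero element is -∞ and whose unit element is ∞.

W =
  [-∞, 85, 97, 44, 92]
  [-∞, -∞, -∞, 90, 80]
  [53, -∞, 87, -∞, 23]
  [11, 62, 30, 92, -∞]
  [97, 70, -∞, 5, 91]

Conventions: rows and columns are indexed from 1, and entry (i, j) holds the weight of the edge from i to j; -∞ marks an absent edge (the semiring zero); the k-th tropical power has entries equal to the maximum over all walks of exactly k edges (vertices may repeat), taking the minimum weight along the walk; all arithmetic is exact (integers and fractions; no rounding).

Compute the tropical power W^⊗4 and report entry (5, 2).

W^⊗2:
  [92, 70, 87, 85, 91]
  [80, 70, 30, 90, 80]
  [53, 53, 87, 44, 53]
  [30, 62, 30, 92, 62]
  [91, 85, 97, 70, 92]
W^⊗3:
  [91, 85, 92, 85, 92]
  [80, 80, 80, 90, 80]
  [53, 53, 87, 53, 53]
  [62, 62, 30, 92, 62]
  [92, 85, 91, 85, 91]
W^⊗4:
  [92, 85, 91, 85, 91]
  [80, 80, 80, 90, 80]
  [53, 53, 87, 53, 53]
  [62, 62, 62, 92, 62]
  [91, 85, 92, 85, 92]
Key observation: the optimum is the walk 5->1->5->1->2, with weight 97 min 92 min 97 min 85 = 85.
Optimal value attained by: walk 5->1->5->1->2.
Answer: (W^⊗4)[5][2] = 85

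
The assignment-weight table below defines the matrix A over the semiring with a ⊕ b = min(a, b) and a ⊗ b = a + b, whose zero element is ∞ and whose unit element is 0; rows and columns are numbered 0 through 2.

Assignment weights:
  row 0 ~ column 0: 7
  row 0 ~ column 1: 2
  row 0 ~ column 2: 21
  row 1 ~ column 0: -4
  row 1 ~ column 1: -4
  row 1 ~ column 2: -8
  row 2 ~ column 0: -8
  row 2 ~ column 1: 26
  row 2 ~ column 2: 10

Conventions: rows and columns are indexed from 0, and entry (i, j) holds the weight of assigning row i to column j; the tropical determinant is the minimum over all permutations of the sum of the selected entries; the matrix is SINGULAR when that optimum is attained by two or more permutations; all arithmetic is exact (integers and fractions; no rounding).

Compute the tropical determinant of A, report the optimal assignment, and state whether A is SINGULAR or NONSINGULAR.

σ = (0, 1, 2): 7 + (-4) + 10 = 13
σ = (0, 2, 1): 7 + (-8) + 26 = 25
σ = (1, 0, 2): 2 + (-4) + 10 = 8
σ = (1, 2, 0): 2 + (-8) + (-8) = -14
σ = (2, 0, 1): 21 + (-4) + 26 = 43
σ = (2, 1, 0): 21 + (-4) + (-8) = 9
Optimal value attained by: σ = (1, 2, 0).
Answer: det⊕(A) = -14; verdict: NONSINGULAR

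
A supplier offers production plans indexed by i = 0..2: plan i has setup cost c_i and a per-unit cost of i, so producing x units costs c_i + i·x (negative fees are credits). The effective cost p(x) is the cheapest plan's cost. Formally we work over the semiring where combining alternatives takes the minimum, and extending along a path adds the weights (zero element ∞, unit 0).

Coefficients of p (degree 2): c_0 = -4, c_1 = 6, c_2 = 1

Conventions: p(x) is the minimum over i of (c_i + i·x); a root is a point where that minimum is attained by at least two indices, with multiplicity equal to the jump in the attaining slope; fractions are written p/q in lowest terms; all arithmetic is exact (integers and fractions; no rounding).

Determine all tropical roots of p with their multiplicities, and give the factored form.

hull edge (i=0, c=-4) to (i=2, c=1): slope 5/2, span 2
Factored form: p(x) = 1 ⊗ (x ⊕ (-5/2)) ⊗ (x ⊕ (-5/2))
Answer: roots = -5/2 (mult 2)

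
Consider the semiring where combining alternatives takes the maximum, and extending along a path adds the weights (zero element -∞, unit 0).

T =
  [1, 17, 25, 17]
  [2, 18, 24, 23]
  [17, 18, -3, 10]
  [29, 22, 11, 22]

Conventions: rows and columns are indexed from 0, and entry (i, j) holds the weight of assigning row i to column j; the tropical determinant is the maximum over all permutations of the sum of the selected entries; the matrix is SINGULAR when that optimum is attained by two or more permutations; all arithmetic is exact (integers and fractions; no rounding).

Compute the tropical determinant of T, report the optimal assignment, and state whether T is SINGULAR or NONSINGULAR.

σ = (0, 1, 2, 3): 1 + 18 + (-3) + 22 = 38
σ = (0, 1, 3, 2): 1 + 18 + 10 + 11 = 40
σ = (0, 2, 1, 3): 1 + 24 + 18 + 22 = 65
σ = (0, 2, 3, 1): 1 + 24 + 10 + 22 = 57
σ = (0, 3, 1, 2): 1 + 23 + 18 + 11 = 53
σ = (0, 3, 2, 1): 1 + 23 + (-3) + 22 = 43
σ = (1, 0, 2, 3): 17 + 2 + (-3) + 22 = 38
σ = (1, 0, 3, 2): 17 + 2 + 10 + 11 = 40
σ = (1, 2, 0, 3): 17 + 24 + 17 + 22 = 80
σ = (1, 2, 3, 0): 17 + 24 + 10 + 29 = 80
σ = (1, 3, 0, 2): 17 + 23 + 17 + 11 = 68
σ = (1, 3, 2, 0): 17 + 23 + (-3) + 29 = 66
σ = (2, 0, 1, 3): 25 + 2 + 18 + 22 = 67
σ = (2, 0, 3, 1): 25 + 2 + 10 + 22 = 59
σ = (2, 1, 0, 3): 25 + 18 + 17 + 22 = 82
σ = (2, 1, 3, 0): 25 + 18 + 10 + 29 = 82
σ = (2, 3, 0, 1): 25 + 23 + 17 + 22 = 87
σ = (2, 3, 1, 0): 25 + 23 + 18 + 29 = 95
σ = (3, 0, 1, 2): 17 + 2 + 18 + 11 = 48
σ = (3, 0, 2, 1): 17 + 2 + (-3) + 22 = 38
σ = (3, 1, 0, 2): 17 + 18 + 17 + 11 = 63
σ = (3, 1, 2, 0): 17 + 18 + (-3) + 29 = 61
σ = (3, 2, 0, 1): 17 + 24 + 17 + 22 = 80
σ = (3, 2, 1, 0): 17 + 24 + 18 + 29 = 88
Optimal value attained by: σ = (2, 3, 1, 0).
Answer: det⊕(T) = 95; verdict: NONSINGULAR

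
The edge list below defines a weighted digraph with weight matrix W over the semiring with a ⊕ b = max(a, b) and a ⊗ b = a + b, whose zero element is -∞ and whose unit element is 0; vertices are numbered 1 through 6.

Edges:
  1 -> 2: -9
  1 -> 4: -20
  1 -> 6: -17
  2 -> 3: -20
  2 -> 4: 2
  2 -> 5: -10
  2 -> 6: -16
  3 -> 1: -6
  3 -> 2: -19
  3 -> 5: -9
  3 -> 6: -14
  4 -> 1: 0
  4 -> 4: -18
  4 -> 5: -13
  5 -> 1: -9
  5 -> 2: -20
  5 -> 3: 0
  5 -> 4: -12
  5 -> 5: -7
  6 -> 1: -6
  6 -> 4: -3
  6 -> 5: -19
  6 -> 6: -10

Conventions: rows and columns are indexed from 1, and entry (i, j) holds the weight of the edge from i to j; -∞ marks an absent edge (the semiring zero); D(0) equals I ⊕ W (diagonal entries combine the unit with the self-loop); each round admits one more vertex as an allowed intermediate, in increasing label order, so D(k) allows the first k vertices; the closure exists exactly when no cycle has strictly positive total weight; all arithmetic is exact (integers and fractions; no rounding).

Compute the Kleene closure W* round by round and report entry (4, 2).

D(0):
  [0, -9, -∞, -20, -∞, -17]
  [-∞, 0, -20, 2, -10, -16]
  [-6, -19, 0, -∞, -9, -14]
  [0, -∞, -∞, 0, -13, -∞]
  [-9, -20, 0, -12, 0, -∞]
  [-6, -∞, -∞, -3, -19, 0]
D(1):
  [0, -9, -∞, -20, -∞, -17]
  [-∞, 0, -20, 2, -10, -16]
  [-6, -15, 0, -26, -9, -14]
  [0, -9, -∞, 0, -13, -17]
  [-9, -18, 0, -12, 0, -26]
  [-6, -15, -∞, -3, -19, 0]
D(2):
  [0, -9, -29, -7, -19, -17]
  [-∞, 0, -20, 2, -10, -16]
  [-6, -15, 0, -13, -9, -14]
  [0, -9, -29, 0, -13, -17]
  [-9, -18, 0, -12, 0, -26]
  [-6, -15, -35, -3, -19, 0]
D(3):
  [0, -9, -29, -7, -19, -17]
  [-26, 0, -20, 2, -10, -16]
  [-6, -15, 0, -13, -9, -14]
  [0, -9, -29, 0, -13, -17]
  [-6, -15, 0, -12, 0, -14]
  [-6, -15, -35, -3, -19, 0]
D(4):
  [0, -9, -29, -7, -19, -17]
  [2, 0, -20, 2, -10, -15]
  [-6, -15, 0, -13, -9, -14]
  [0, -9, -29, 0, -13, -17]
  [-6, -15, 0, -12, 0, -14]
  [-3, -12, -32, -3, -16, 0]
D(5):
  [0, -9, -19, -7, -19, -17]
  [2, 0, -10, 2, -10, -15]
  [-6, -15, 0, -13, -9, -14]
  [0, -9, -13, 0, -13, -17]
  [-6, -15, 0, -12, 0, -14]
  [-3, -12, -16, -3, -16, 0]
D(6):
  [0, -9, -19, -7, -19, -17]
  [2, 0, -10, 2, -10, -15]
  [-6, -15, 0, -13, -9, -14]
  [0, -9, -13, 0, -13, -17]
  [-6, -15, 0, -12, 0, -14]
  [-3, -12, -16, -3, -16, 0]
Answer: W*[4][2] = -9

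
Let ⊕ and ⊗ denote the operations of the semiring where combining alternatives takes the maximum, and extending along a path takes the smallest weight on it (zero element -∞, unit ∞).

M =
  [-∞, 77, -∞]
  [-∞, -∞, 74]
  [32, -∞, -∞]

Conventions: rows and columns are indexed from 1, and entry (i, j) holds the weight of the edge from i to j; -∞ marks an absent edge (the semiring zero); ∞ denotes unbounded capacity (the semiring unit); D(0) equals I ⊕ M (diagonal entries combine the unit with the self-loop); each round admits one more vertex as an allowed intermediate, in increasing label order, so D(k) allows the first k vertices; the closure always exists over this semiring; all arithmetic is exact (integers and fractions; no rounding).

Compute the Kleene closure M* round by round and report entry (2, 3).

D(0):
  [∞, 77, -∞]
  [-∞, ∞, 74]
  [32, -∞, ∞]
D(1):
  [∞, 77, -∞]
  [-∞, ∞, 74]
  [32, 32, ∞]
D(2):
  [∞, 77, 74]
  [-∞, ∞, 74]
  [32, 32, ∞]
D(3):
  [∞, 77, 74]
  [32, ∞, 74]
  [32, 32, ∞]
Answer: M*[2][3] = 74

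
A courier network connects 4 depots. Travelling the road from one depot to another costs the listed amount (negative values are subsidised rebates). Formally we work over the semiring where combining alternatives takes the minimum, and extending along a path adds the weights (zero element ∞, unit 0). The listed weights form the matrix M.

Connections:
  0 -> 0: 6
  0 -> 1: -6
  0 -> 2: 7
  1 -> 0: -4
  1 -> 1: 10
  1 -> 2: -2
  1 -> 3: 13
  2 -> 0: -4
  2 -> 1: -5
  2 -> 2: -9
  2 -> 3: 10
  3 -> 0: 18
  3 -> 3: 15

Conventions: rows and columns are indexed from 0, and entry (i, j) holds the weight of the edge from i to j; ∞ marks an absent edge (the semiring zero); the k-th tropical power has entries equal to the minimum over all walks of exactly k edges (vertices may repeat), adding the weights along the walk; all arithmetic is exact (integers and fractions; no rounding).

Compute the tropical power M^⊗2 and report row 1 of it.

M^⊗2:
  [-10, 0, -8, 7]
  [-6, -10, -11, 8]
  [-13, -14, -18, 1]
  [24, 12, 25, 30]
Answer: row 1 of M^⊗2 = [-6, -10, -11, 8]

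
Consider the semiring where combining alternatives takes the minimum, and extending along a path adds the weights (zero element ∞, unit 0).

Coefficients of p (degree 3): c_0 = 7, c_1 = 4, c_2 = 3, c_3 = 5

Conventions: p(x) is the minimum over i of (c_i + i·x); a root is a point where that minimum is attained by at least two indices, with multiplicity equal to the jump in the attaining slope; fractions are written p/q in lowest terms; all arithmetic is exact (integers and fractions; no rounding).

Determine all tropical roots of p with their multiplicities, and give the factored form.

hull edge (i=0, c=7) to (i=1, c=4): slope -3, span 1
hull edge (i=1, c=4) to (i=2, c=3): slope -1, span 1
hull edge (i=2, c=3) to (i=3, c=5): slope 2, span 1
Factored form: p(x) = 5 ⊗ (x ⊕ (-2)) ⊗ (x ⊕ 1) ⊗ (x ⊕ 3)
Answer: roots = -2 (mult 1), 1 (mult 1), 3 (mult 1)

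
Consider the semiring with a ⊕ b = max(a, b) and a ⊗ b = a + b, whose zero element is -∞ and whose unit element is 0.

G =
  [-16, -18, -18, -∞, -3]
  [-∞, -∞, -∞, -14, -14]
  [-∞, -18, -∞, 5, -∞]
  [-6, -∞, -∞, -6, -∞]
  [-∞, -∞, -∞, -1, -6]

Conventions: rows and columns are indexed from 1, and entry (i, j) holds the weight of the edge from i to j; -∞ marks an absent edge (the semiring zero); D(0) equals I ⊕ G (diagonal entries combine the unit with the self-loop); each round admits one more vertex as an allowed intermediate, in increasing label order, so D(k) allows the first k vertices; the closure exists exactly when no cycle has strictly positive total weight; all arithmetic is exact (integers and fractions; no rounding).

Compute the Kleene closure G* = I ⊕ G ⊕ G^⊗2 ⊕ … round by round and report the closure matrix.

D(0):
  [0, -18, -18, -∞, -3]
  [-∞, 0, -∞, -14, -14]
  [-∞, -18, 0, 5, -∞]
  [-6, -∞, -∞, 0, -∞]
  [-∞, -∞, -∞, -1, 0]
D(1):
  [0, -18, -18, -∞, -3]
  [-∞, 0, -∞, -14, -14]
  [-∞, -18, 0, 5, -∞]
  [-6, -24, -24, 0, -9]
  [-∞, -∞, -∞, -1, 0]
D(2):
  [0, -18, -18, -32, -3]
  [-∞, 0, -∞, -14, -14]
  [-∞, -18, 0, 5, -32]
  [-6, -24, -24, 0, -9]
  [-∞, -∞, -∞, -1, 0]
D(3):
  [0, -18, -18, -13, -3]
  [-∞, 0, -∞, -14, -14]
  [-∞, -18, 0, 5, -32]
  [-6, -24, -24, 0, -9]
  [-∞, -∞, -∞, -1, 0]
D(4):
  [0, -18, -18, -13, -3]
  [-20, 0, -38, -14, -14]
  [-1, -18, 0, 5, -4]
  [-6, -24, -24, 0, -9]
  [-7, -25, -25, -1, 0]
D(5):
  [0, -18, -18, -4, -3]
  [-20, 0, -38, -14, -14]
  [-1, -18, 0, 5, -4]
  [-6, -24, -24, 0, -9]
  [-7, -25, -25, -1, 0]
Answer: G* = [[0, -18, -18, -4, -3], [-20, 0, -38, -14, -14], [-1, -18, 0, 5, -4], [-6, -24, -24, 0, -9], [-7, -25, -25, -1, 0]]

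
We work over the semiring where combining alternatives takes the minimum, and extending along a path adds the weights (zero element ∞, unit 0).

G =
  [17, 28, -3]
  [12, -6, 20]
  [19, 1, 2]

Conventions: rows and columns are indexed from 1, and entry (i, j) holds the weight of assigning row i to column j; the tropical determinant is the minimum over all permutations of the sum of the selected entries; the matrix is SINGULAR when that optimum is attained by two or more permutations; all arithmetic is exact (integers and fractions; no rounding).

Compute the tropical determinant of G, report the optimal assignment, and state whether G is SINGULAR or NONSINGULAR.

σ = (1, 2, 3): 17 + (-6) + 2 = 13
σ = (1, 3, 2): 17 + 20 + 1 = 38
σ = (2, 1, 3): 28 + 12 + 2 = 42
σ = (2, 3, 1): 28 + 20 + 19 = 67
σ = (3, 1, 2): (-3) + 12 + 1 = 10
σ = (3, 2, 1): (-3) + (-6) + 19 = 10
Optimal value attained by: σ = (3, 1, 2).
Answer: det⊕(G) = 10; verdict: SINGULAR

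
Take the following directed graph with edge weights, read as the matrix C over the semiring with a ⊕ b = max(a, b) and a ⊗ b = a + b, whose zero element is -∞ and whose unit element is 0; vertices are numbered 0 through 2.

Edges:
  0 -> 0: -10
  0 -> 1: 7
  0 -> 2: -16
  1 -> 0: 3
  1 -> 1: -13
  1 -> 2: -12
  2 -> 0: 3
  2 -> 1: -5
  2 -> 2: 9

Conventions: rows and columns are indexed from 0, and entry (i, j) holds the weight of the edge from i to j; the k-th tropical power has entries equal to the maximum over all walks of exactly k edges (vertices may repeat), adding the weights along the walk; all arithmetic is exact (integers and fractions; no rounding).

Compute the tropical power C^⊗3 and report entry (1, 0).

C^⊗2:
  [10, -3, -5]
  [-7, 10, -3]
  [12, 10, 18]
C^⊗3:
  [0, 17, 4]
  [13, 0, 6]
  [21, 19, 27]
Key observation: the optimum is the walk 1->0->1->0, with weight 3 + 7 + 3 = 13.
Optimal value attained by: walk 1->0->1->0.
Answer: (C^⊗3)[1][0] = 13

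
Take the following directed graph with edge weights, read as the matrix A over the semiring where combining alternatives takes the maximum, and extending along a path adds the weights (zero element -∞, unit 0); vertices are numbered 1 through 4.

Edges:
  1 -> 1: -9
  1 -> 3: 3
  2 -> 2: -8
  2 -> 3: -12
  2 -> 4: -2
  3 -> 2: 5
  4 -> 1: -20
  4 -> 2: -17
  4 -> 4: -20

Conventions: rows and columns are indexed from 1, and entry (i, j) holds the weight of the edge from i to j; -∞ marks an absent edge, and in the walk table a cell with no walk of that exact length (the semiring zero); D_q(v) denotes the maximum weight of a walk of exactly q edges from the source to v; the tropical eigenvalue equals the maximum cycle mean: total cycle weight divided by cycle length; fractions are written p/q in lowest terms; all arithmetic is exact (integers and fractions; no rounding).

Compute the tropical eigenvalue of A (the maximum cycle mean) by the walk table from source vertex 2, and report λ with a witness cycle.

q=0: [-∞, 0, -∞, -∞]
q=1: [-∞, -8, -12, -2]
q=2: [-22, -7, -20, -10]
q=3: [-30, -15, -19, -9]
q=4: [-29, -14, -27, -17]
Optimal cycle mean attained by: cycle 1->3->2->4->1, total 3 + 5 + (-2) + (-20), length 4.
Answer: λ = -7/2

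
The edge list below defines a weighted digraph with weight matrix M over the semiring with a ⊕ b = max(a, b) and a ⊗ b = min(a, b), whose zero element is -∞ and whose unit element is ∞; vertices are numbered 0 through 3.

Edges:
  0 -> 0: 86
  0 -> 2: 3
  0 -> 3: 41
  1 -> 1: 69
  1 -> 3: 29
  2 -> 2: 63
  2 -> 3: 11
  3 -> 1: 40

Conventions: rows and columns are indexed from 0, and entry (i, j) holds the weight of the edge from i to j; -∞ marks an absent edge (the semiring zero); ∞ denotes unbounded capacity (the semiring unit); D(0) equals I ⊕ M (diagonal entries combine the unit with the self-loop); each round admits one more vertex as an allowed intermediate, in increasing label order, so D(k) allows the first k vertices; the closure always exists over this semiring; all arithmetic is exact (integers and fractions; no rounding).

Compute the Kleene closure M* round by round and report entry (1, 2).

D(0):
  [∞, -∞, 3, 41]
  [-∞, ∞, -∞, 29]
  [-∞, -∞, ∞, 11]
  [-∞, 40, -∞, ∞]
D(1):
  [∞, -∞, 3, 41]
  [-∞, ∞, -∞, 29]
  [-∞, -∞, ∞, 11]
  [-∞, 40, -∞, ∞]
D(2):
  [∞, -∞, 3, 41]
  [-∞, ∞, -∞, 29]
  [-∞, -∞, ∞, 11]
  [-∞, 40, -∞, ∞]
D(3):
  [∞, -∞, 3, 41]
  [-∞, ∞, -∞, 29]
  [-∞, -∞, ∞, 11]
  [-∞, 40, -∞, ∞]
D(4):
  [∞, 40, 3, 41]
  [-∞, ∞, -∞, 29]
  [-∞, 11, ∞, 11]
  [-∞, 40, -∞, ∞]
Answer: M*[1][2] = -∞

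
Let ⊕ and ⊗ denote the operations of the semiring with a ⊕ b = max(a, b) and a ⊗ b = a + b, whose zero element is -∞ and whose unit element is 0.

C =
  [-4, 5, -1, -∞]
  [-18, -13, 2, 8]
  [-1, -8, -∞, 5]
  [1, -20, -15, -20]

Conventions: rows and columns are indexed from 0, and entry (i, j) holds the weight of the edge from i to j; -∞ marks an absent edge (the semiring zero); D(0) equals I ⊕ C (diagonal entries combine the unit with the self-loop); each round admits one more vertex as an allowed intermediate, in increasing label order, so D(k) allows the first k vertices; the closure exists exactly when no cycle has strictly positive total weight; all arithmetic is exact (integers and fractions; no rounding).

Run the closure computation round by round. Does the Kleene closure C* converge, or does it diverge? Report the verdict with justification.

D(0):
  [0, 5, -1, -∞]
  [-18, 0, 2, 8]
  [-1, -8, 0, 5]
  [1, -20, -15, 0]
D(1):
  [0, 5, -1, -∞]
  [-18, 0, 2, 8]
  [-1, 4, 0, 5]
  [1, 6, 0, 0]
Detection: at round 2, diagonal entry (2, 2) turns strictly positive.
Key observation: the cycle 2->0->1->2 has total weight (-1) + 5 + 2, which is strictly positive.
Answer: DIVERGES — positive cycle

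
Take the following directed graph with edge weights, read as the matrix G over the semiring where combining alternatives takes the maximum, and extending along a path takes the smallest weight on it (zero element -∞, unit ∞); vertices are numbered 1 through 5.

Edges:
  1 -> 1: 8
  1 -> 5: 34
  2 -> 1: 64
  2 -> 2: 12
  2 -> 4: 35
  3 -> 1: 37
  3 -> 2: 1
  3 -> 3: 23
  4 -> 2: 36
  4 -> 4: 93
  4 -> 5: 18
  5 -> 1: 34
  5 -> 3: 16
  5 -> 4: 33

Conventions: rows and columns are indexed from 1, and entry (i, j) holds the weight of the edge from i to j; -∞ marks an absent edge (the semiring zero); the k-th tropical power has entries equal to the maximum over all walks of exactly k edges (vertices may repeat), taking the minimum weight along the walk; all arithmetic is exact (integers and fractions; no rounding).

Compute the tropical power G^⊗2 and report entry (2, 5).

G^⊗2:
  [34, -∞, 16, 33, 8]
  [12, 35, -∞, 35, 34]
  [23, 1, 23, 1, 34]
  [36, 36, 16, 93, 18]
  [16, 33, 16, 33, 34]
Key observation: the optimum is the walk 2->1->5, with weight 64 min 34 = 34.
Optimal value attained by: walk 2->1->5.
Answer: (G^⊗2)[2][5] = 34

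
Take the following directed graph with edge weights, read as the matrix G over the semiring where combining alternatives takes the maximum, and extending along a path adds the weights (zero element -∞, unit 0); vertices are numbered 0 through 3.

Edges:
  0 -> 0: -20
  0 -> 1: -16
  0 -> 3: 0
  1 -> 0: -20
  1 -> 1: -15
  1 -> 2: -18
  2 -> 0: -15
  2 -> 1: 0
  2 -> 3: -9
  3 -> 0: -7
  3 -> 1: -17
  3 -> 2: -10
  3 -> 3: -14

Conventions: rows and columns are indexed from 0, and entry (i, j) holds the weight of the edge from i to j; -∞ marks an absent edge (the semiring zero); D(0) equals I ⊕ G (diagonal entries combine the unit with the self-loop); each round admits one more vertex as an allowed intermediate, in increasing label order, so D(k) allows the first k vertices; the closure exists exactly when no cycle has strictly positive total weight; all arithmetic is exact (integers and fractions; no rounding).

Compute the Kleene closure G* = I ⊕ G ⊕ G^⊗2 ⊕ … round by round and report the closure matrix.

D(0):
  [0, -16, -∞, 0]
  [-20, 0, -18, -∞]
  [-15, 0, 0, -9]
  [-7, -17, -10, 0]
D(1):
  [0, -16, -∞, 0]
  [-20, 0, -18, -20]
  [-15, 0, 0, -9]
  [-7, -17, -10, 0]
D(2):
  [0, -16, -34, 0]
  [-20, 0, -18, -20]
  [-15, 0, 0, -9]
  [-7, -17, -10, 0]
D(3):
  [0, -16, -34, 0]
  [-20, 0, -18, -20]
  [-15, 0, 0, -9]
  [-7, -10, -10, 0]
D(4):
  [0, -10, -10, 0]
  [-20, 0, -18, -20]
  [-15, 0, 0, -9]
  [-7, -10, -10, 0]
Answer: G* = [[0, -10, -10, 0], [-20, 0, -18, -20], [-15, 0, 0, -9], [-7, -10, -10, 0]]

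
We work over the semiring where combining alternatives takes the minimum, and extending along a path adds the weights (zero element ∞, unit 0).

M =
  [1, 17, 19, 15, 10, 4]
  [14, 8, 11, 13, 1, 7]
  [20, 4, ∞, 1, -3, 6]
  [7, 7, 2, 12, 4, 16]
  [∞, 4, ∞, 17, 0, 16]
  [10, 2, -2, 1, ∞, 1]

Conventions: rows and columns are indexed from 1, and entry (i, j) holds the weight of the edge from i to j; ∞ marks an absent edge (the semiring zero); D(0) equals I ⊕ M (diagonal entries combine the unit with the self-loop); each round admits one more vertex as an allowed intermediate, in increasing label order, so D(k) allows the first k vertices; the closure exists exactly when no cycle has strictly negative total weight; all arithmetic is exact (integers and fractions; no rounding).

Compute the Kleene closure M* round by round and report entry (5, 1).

D(0):
  [0, 17, 19, 15, 10, 4]
  [14, 0, 11, 13, 1, 7]
  [20, 4, 0, 1, -3, 6]
  [7, 7, 2, 0, 4, 16]
  [∞, 4, ∞, 17, 0, 16]
  [10, 2, -2, 1, ∞, 0]
D(1):
  [0, 17, 19, 15, 10, 4]
  [14, 0, 11, 13, 1, 7]
  [20, 4, 0, 1, -3, 6]
  [7, 7, 2, 0, 4, 11]
  [∞, 4, ∞, 17, 0, 16]
  [10, 2, -2, 1, 20, 0]
D(2):
  [0, 17, 19, 15, 10, 4]
  [14, 0, 11, 13, 1, 7]
  [18, 4, 0, 1, -3, 6]
  [7, 7, 2, 0, 4, 11]
  [18, 4, 15, 17, 0, 11]
  [10, 2, -2, 1, 3, 0]
D(3):
  [0, 17, 19, 15, 10, 4]
  [14, 0, 11, 12, 1, 7]
  [18, 4, 0, 1, -3, 6]
  [7, 6, 2, 0, -1, 8]
  [18, 4, 15, 16, 0, 11]
  [10, 2, -2, -1, -5, 0]
D(4):
  [0, 17, 17, 15, 10, 4]
  [14, 0, 11, 12, 1, 7]
  [8, 4, 0, 1, -3, 6]
  [7, 6, 2, 0, -1, 8]
  [18, 4, 15, 16, 0, 11]
  [6, 2, -2, -1, -5, 0]
D(5):
  [0, 14, 17, 15, 10, 4]
  [14, 0, 11, 12, 1, 7]
  [8, 1, 0, 1, -3, 6]
  [7, 3, 2, 0, -1, 8]
  [18, 4, 15, 16, 0, 11]
  [6, -1, -2, -1, -5, 0]
D(6):
  [0, 3, 2, 3, -1, 4]
  [13, 0, 5, 6, 1, 7]
  [8, 1, 0, 1, -3, 6]
  [7, 3, 2, 0, -1, 8]
  [17, 4, 9, 10, 0, 11]
  [6, -1, -2, -1, -5, 0]
Answer: M*[5][1] = 17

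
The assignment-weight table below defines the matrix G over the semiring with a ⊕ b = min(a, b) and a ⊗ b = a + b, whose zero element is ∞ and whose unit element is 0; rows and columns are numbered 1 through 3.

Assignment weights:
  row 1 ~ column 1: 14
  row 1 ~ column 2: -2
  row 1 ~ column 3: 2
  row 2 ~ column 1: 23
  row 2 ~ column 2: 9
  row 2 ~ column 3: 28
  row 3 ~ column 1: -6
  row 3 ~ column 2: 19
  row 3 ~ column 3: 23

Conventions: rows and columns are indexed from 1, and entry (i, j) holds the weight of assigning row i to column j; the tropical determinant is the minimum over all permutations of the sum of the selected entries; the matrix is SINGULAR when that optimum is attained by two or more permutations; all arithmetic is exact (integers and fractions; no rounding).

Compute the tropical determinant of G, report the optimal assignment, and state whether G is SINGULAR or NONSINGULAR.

σ = (1, 2, 3): 14 + 9 + 23 = 46
σ = (1, 3, 2): 14 + 28 + 19 = 61
σ = (2, 1, 3): (-2) + 23 + 23 = 44
σ = (2, 3, 1): (-2) + 28 + (-6) = 20
σ = (3, 1, 2): 2 + 23 + 19 = 44
σ = (3, 2, 1): 2 + 9 + (-6) = 5
Optimal value attained by: σ = (3, 2, 1).
Answer: det⊕(G) = 5; verdict: NONSINGULAR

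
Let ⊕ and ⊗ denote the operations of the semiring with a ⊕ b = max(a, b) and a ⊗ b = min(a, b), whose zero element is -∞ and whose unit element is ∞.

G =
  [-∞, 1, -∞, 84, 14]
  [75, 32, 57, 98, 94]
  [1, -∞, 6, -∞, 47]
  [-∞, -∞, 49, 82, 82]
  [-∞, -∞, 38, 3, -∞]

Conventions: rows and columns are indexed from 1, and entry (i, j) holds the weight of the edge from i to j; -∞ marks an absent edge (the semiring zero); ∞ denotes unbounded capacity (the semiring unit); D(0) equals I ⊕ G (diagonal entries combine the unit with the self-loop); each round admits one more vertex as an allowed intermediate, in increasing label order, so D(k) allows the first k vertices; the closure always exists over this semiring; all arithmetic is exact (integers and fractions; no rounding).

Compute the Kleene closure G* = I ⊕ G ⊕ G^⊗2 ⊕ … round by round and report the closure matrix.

D(0):
  [∞, 1, -∞, 84, 14]
  [75, ∞, 57, 98, 94]
  [1, -∞, ∞, -∞, 47]
  [-∞, -∞, 49, ∞, 82]
  [-∞, -∞, 38, 3, ∞]
D(1):
  [∞, 1, -∞, 84, 14]
  [75, ∞, 57, 98, 94]
  [1, 1, ∞, 1, 47]
  [-∞, -∞, 49, ∞, 82]
  [-∞, -∞, 38, 3, ∞]
D(2):
  [∞, 1, 1, 84, 14]
  [75, ∞, 57, 98, 94]
  [1, 1, ∞, 1, 47]
  [-∞, -∞, 49, ∞, 82]
  [-∞, -∞, 38, 3, ∞]
D(3):
  [∞, 1, 1, 84, 14]
  [75, ∞, 57, 98, 94]
  [1, 1, ∞, 1, 47]
  [1, 1, 49, ∞, 82]
  [1, 1, 38, 3, ∞]
D(4):
  [∞, 1, 49, 84, 82]
  [75, ∞, 57, 98, 94]
  [1, 1, ∞, 1, 47]
  [1, 1, 49, ∞, 82]
  [1, 1, 38, 3, ∞]
D(5):
  [∞, 1, 49, 84, 82]
  [75, ∞, 57, 98, 94]
  [1, 1, ∞, 3, 47]
  [1, 1, 49, ∞, 82]
  [1, 1, 38, 3, ∞]
Answer: G* = [[∞, 1, 49, 84, 82], [75, ∞, 57, 98, 94], [1, 1, ∞, 3, 47], [1, 1, 49, ∞, 82], [1, 1, 38, 3, ∞]]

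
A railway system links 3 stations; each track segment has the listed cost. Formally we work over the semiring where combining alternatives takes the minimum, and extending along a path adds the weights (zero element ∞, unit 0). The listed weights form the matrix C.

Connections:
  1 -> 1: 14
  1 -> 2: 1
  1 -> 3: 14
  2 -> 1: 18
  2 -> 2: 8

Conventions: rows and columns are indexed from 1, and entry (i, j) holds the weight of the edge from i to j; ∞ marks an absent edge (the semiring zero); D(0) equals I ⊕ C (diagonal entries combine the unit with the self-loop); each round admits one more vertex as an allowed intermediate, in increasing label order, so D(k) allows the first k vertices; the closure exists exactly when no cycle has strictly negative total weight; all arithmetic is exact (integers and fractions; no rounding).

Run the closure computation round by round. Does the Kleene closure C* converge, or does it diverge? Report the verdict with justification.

D(0):
  [0, 1, 14]
  [18, 0, ∞]
  [∞, ∞, 0]
D(1):
  [0, 1, 14]
  [18, 0, 32]
  [∞, ∞, 0]
D(2):
  [0, 1, 14]
  [18, 0, 32]
  [∞, ∞, 0]
D(3):
  [0, 1, 14]
  [18, 0, 32]
  [∞, ∞, 0]
Key observation: every diagonal entry stays at the unit through all rounds, so no improving cycle exists.
Answer: CONVERGES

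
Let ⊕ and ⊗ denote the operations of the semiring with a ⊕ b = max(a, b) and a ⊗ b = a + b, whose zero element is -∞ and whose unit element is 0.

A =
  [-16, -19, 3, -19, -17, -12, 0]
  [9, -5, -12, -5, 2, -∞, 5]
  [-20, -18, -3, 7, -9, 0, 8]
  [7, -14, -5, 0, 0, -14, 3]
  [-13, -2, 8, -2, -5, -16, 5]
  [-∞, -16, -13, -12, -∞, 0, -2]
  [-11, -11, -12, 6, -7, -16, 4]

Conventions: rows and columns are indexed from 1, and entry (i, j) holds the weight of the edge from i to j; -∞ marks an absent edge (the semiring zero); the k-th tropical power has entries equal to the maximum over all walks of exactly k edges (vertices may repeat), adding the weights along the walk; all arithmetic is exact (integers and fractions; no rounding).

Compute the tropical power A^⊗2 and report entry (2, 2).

A^⊗2:
  [-10, -11, 0, 10, -6, 3, 11]
  [4, 0, 12, 11, -2, -3, 9]
  [14, -3, 2, 14, 7, 0, 12]
  [7, -2, 10, 9, 0, -5, 7]
  [7, -6, 5, 15, 0, 8, 16]
  [-5, -13, -13, 4, -9, 0, 2]
  [13, -7, 1, 10, 6, -8, 9]
Key observation: the optimum is the walk 2->5->2, with weight 2 + (-2) = 0.
Optimal value attained by: walk 2->5->2.
Answer: (A^⊗2)[2][2] = 0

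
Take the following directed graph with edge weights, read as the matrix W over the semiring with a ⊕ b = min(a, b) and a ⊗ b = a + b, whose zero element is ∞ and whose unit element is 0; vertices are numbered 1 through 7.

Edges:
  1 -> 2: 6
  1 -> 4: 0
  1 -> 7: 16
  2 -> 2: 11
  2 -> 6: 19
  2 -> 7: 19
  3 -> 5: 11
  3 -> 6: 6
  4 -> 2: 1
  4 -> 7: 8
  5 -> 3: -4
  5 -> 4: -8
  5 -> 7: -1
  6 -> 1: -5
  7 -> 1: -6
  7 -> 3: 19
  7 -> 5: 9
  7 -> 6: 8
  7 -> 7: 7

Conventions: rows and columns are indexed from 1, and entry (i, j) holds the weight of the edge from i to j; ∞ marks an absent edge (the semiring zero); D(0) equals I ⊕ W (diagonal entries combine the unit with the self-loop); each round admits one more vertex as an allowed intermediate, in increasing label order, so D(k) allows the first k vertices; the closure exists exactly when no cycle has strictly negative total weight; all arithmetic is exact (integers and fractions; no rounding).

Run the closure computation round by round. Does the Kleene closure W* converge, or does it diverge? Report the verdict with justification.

D(0):
  [0, 6, ∞, 0, ∞, ∞, 16]
  [∞, 0, ∞, ∞, ∞, 19, 19]
  [∞, ∞, 0, ∞, 11, 6, ∞]
  [∞, 1, ∞, 0, ∞, ∞, 8]
  [∞, ∞, -4, -8, 0, ∞, -1]
  [-5, ∞, ∞, ∞, ∞, 0, ∞]
  [-6, ∞, 19, ∞, 9, 8, 0]
D(1):
  [0, 6, ∞, 0, ∞, ∞, 16]
  [∞, 0, ∞, ∞, ∞, 19, 19]
  [∞, ∞, 0, ∞, 11, 6, ∞]
  [∞, 1, ∞, 0, ∞, ∞, 8]
  [∞, ∞, -4, -8, 0, ∞, -1]
  [-5, 1, ∞, -5, ∞, 0, 11]
  [-6, 0, 19, -6, 9, 8, 0]
D(2):
  [0, 6, ∞, 0, ∞, 25, 16]
  [∞, 0, ∞, ∞, ∞, 19, 19]
  [∞, ∞, 0, ∞, 11, 6, ∞]
  [∞, 1, ∞, 0, ∞, 20, 8]
  [∞, ∞, -4, -8, 0, ∞, -1]
  [-5, 1, ∞, -5, ∞, 0, 11]
  [-6, 0, 19, -6, 9, 8, 0]
D(3):
  [0, 6, ∞, 0, ∞, 25, 16]
  [∞, 0, ∞, ∞, ∞, 19, 19]
  [∞, ∞, 0, ∞, 11, 6, ∞]
  [∞, 1, ∞, 0, ∞, 20, 8]
  [∞, ∞, -4, -8, 0, 2, -1]
  [-5, 1, ∞, -5, ∞, 0, 11]
  [-6, 0, 19, -6, 9, 8, 0]
D(4):
  [0, 1, ∞, 0, ∞, 20, 8]
  [∞, 0, ∞, ∞, ∞, 19, 19]
  [∞, ∞, 0, ∞, 11, 6, ∞]
  [∞, 1, ∞, 0, ∞, 20, 8]
  [∞, -7, -4, -8, 0, 2, -1]
  [-5, -4, ∞, -5, ∞, 0, 3]
  [-6, -5, 19, -6, 9, 8, 0]
D(5):
  [0, 1, ∞, 0, ∞, 20, 8]
  [∞, 0, ∞, ∞, ∞, 19, 19]
  [∞, 4, 0, 3, 11, 6, 10]
  [∞, 1, ∞, 0, ∞, 20, 8]
  [∞, -7, -4, -8, 0, 2, -1]
  [-5, -4, ∞, -5, ∞, 0, 3]
  [-6, -5, 5, -6, 9, 8, 0]
D(6):
  [0, 1, ∞, 0, ∞, 20, 8]
  [14, 0, ∞, 14, ∞, 19, 19]
  [1, 2, 0, 1, 11, 6, 9]
  [15, 1, ∞, 0, ∞, 20, 8]
  [-3, -7, -4, -8, 0, 2, -1]
  [-5, -4, ∞, -5, ∞, 0, 3]
  [-6, -5, 5, -6, 9, 8, 0]
D(7):
  [0, 1, 13, 0, 17, 16, 8]
  [13, 0, 24, 13, 28, 19, 19]
  [1, 2, 0, 1, 11, 6, 9]
  [2, 1, 13, 0, 17, 16, 8]
  [-7, -7, -4, -8, 0, 2, -1]
  [-5, -4, 8, -5, 12, 0, 3]
  [-6, -5, 5, -6, 9, 8, 0]
Key observation: every diagonal entry stays at the unit through all rounds, so no improving cycle exists.
Answer: CONVERGES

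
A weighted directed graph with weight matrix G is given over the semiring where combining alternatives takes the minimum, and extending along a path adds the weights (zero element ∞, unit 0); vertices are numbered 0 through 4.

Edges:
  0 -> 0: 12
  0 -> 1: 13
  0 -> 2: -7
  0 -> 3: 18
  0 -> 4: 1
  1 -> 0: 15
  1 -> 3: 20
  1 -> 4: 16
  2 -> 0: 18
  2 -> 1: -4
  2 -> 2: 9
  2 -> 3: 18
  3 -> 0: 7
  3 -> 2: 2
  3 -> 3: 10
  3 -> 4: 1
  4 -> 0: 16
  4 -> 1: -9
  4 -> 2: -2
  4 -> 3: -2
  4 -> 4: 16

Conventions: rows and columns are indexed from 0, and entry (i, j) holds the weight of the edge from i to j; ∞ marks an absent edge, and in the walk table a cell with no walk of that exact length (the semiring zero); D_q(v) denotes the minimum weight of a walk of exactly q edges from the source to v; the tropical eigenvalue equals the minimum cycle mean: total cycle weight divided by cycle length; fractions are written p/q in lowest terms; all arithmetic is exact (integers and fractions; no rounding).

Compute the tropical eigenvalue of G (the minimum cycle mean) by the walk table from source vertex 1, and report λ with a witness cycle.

q=0: [∞, 0, ∞, ∞, ∞]
q=1: [15, ∞, ∞, 20, 16]
q=2: [27, 7, 8, 14, 16]
q=3: [21, 4, 14, 14, 15]
q=4: [19, 6, 13, 13, 15]
q=5: [20, 6, 12, 13, 14]
Optimal cycle mean attained by: cycle 3->4->3, total 1 + (-2), length 2.
Answer: λ = -1/2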